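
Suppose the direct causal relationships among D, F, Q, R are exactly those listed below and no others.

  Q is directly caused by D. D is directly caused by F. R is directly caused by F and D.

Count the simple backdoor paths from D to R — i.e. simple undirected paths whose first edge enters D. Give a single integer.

1

A backdoor path from D to R is any simple undirected path whose first edge points into D (i.e. leaves D via a parent).
Parents of D: {F}.
Enumerating:
  P1: D <- F -> R
That exhausts the simple backdoor paths. Count: 1.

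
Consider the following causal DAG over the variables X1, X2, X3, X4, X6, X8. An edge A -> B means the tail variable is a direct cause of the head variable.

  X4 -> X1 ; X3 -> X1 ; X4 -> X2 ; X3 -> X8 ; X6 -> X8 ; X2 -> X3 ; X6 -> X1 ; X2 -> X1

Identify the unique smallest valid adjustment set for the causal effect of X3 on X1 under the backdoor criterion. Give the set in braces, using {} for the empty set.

{X2}

Variables eligible for adjustment (non-descendants of X3, excluding X3 and X1): {X2, X4, X6}.
Backdoor paths from X3 to X1:
  P1: X3 <- X2 <- X4 -> X1
  P2: X3 <- X2 -> X1
The empty set is not sufficient: P1 (X3 <- X2 <- X4 -> X1) has no collider blocking it and no conditioned non-collider, so it is open.
Try {X2}:
  P1: blocked at chain node X2 ∈ conditioning set.
  P2: blocked at fork node X2 ∈ conditioning set.
{X2} contains no descendant of X3 and blocks every backdoor path.
No other singleton works — e.g. {X6} leaves P1 open — so {X2} is the unique smallest valid adjustment set.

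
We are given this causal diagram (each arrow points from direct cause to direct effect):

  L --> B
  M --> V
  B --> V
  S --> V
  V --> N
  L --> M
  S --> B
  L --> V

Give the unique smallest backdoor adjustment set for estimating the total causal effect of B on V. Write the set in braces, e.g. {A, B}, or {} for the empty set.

{L, S}

Variables eligible for adjustment (non-descendants of B, excluding B and V): {L, M, S}.
Backdoor paths from B to V:
  P1: B <- S -> V
  P2: B <- L -> M -> V
  P3: B <- L -> V
The empty set is not sufficient: P1 (B <- S -> V) has no collider blocking it and no conditioned non-collider, so it is open.
Try {L, S}:
  P1: blocked at fork node S ∈ conditioning set.
  P2: blocked at fork node L ∈ conditioning set.
  P3: blocked at fork node L ∈ conditioning set.
{L, S} contains no descendant of B and blocks every backdoor path.
Every element of {L, S} is needed (dropping L leaves P2 open; dropping S leaves P1 open), so no proper subset is valid.
Among all size-2 subsets of the eligible variables, only {L, S} blocks every backdoor path, so it is the unique smallest valid adjustment set.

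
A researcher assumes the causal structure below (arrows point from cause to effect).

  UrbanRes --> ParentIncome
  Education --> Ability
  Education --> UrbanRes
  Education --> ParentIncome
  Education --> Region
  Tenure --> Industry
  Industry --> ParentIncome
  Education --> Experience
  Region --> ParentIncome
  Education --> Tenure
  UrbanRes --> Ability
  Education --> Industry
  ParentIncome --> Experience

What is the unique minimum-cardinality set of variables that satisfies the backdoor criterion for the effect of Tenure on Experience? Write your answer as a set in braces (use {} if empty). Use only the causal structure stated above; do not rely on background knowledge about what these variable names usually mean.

{Education}

Variables eligible for adjustment (non-descendants of Tenure, excluding Tenure and Experience): {Ability, Education, Region, UrbanRes}.
Backdoor paths from Tenure to Experience:
  P1: Tenure <- Education -> Industry -> ParentIncome -> Experience
  P2: Tenure <- Education -> Region -> ParentIncome -> Experience
  P3: Tenure <- Education -> UrbanRes -> ParentIncome -> Experience
  P4: Tenure <- Education -> ParentIncome -> Experience
  P5: Tenure <- Education -> Experience
  P6: Tenure <- Education -> Ability <- UrbanRes -> ParentIncome -> Experience
The empty set is not sufficient: P1 (Tenure <- Education -> Industry -> ParentIncome -> Experience) has no collider blocking it and no conditioned non-collider, so it is open.
Try {Education}:
  P1: blocked at fork node Education ∈ conditioning set.
  P2: blocked at fork node Education ∈ conditioning set.
  P3: blocked at fork node Education ∈ conditioning set.
  P4: blocked at fork node Education ∈ conditioning set.
  P5: blocked at fork node Education ∈ conditioning set.
  P6: blocked at fork node Education ∈ conditioning set.
{Education} contains no descendant of Tenure and blocks every backdoor path.
No other singleton works — e.g. {Region} leaves P1 open — so {Education} is the unique smallest valid adjustment set.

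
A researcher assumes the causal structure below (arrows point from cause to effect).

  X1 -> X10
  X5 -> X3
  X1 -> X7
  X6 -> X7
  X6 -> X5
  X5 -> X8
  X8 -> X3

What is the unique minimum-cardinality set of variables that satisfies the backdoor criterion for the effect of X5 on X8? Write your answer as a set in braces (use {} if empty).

{}

Variables eligible for adjustment (non-descendants of X5, excluding X5 and X8): {X1, X10, X6, X7}.
Backdoor paths from X5 to X8:
  (none)
With no backdoor paths the empty set already satisfies the criterion, and it is trivially minimal.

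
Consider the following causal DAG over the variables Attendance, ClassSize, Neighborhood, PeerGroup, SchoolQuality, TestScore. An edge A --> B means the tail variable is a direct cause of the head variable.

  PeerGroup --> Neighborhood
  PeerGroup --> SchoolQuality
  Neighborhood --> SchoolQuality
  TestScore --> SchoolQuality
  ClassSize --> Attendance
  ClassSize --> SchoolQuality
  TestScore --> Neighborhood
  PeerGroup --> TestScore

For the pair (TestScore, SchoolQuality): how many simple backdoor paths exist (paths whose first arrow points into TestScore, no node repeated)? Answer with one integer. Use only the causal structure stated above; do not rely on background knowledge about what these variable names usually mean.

2

A backdoor path from TestScore to SchoolQuality is any simple undirected path whose first edge points into TestScore (i.e. leaves TestScore via a parent).
Parents of TestScore: {PeerGroup}.
Enumerating:
  P1: TestScore <- PeerGroup -> Neighborhood -> SchoolQuality
  P2: TestScore <- PeerGroup -> SchoolQuality
That exhausts the simple backdoor paths. Count: 2.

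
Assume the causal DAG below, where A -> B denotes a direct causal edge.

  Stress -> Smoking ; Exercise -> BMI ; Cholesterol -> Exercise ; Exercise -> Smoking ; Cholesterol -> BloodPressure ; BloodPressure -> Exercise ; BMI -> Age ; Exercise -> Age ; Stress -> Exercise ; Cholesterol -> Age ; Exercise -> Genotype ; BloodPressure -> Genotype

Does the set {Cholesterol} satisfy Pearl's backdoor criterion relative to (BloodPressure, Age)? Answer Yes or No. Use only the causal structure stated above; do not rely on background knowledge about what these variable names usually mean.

Yes

Backdoor paths from BloodPressure to Age (paths whose first edge points into BloodPressure):
  P1: BloodPressure <- Cholesterol -> Exercise -> BMI -> Age
  P2: BloodPressure <- Cholesterol -> Exercise -> Age
  P3: BloodPressure <- Cholesterol -> Age
Condition 1 (no descendant of BloodPressure in the set): holds — descendants of BloodPressure are {Age, BMI, Exercise, Genotype, Smoking}; none are in {Cholesterol}.
Condition 2 (every backdoor path blocked by {Cholesterol}):
  P1: blocked at fork node Cholesterol ∈ conditioning set.
  P2: blocked at fork node Cholesterol ∈ conditioning set.
  P3: blocked at fork node Cholesterol ∈ conditioning set.
{Cholesterol} satisfies the backdoor criterion.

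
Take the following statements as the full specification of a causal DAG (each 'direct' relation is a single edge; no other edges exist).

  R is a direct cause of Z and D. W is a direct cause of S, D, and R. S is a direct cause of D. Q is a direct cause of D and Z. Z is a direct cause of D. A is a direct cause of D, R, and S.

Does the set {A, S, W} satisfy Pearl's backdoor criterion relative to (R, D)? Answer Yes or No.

Backdoor paths from R to D (paths whose first edge points into R):
  P1: R <- A -> S <- W -> D
  P2: R <- A -> S -> D
  P3: R <- A -> D
  P4: R <- W -> S <- A -> D
  P5: R <- W -> S -> D
  P6: R <- W -> D
Condition 1 (no descendant of R in the set): holds — descendants of R are {D, Z}; none are in {A, S, W}.
Condition 2 (every backdoor path blocked by {A, S, W}):
  P1: blocked at fork node A ∈ conditioning set.
  P2: blocked at fork node A ∈ conditioning set.
  P3: blocked at fork node A ∈ conditioning set.
  P4: blocked at fork node W ∈ conditioning set.
  P5: blocked at fork node W ∈ conditioning set.
  P6: blocked at fork node W ∈ conditioning set.
{A, S, W} satisfies the backdoor criterion.

Yes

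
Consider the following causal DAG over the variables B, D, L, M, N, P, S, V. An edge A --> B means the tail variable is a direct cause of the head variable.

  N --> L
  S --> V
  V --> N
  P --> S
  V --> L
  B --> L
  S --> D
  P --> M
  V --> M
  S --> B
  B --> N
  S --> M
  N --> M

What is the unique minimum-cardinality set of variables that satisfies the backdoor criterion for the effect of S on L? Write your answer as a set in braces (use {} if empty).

{}

Variables eligible for adjustment (non-descendants of S, excluding S and L): {P}.
Backdoor paths from S to L:
  P1: S <- P -> M <- V -> N <- B -> L
  P2: S <- P -> M <- V -> N -> L
  P3: S <- P -> M <- V -> L
  P4: S <- P -> M <- N <- V -> L
  P5: S <- P -> M <- N <- B -> L
  P6: S <- P -> M <- N -> L
Each backdoor path contains an unconditioned collider, so every path is already blocked with the empty conditioning set:
  P1: blocked at collider M (neither it nor any descendant is in the conditioning set).
  P2: blocked at collider M (neither it nor any descendant is in the conditioning set).
  P3: blocked at collider M (neither it nor any descendant is in the conditioning set).
  P4: blocked at collider M (neither it nor any descendant is in the conditioning set).
  P5: blocked at collider M (neither it nor any descendant is in the conditioning set).
  P6: blocked at collider M (neither it nor any descendant is in the conditioning set).
The empty set is therefore the unique smallest valid set.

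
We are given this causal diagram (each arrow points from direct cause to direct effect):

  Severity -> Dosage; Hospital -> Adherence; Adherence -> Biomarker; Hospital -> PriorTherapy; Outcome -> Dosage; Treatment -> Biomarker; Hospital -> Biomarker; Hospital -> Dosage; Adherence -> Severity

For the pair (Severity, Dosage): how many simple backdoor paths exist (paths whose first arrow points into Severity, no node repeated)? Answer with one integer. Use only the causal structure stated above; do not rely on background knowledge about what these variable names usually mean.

2

A backdoor path from Severity to Dosage is any simple undirected path whose first edge points into Severity (i.e. leaves Severity via a parent).
Parents of Severity: {Adherence}.
Enumerating:
  P1: Severity <- Adherence <- Hospital -> Dosage
  P2: Severity <- Adherence -> Biomarker <- Hospital -> Dosage
That exhausts the simple backdoor paths. Count: 2.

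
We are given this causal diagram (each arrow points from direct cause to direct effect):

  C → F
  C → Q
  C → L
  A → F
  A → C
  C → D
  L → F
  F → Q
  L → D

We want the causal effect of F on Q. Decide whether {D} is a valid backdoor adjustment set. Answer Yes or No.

Backdoor paths from F to Q (paths whose first edge points into F):
  P1: F <- A -> C -> Q
  P2: F <- C -> Q
  P3: F <- L <- C -> Q
  P4: F <- L -> D <- C -> Q
Condition 1 (no descendant of F in the set): holds — descendants of F are {Q}; none are in {D}.
Condition 2 (every backdoor path blocked by {D}):
  P1: open — no interior node is in the conditioning set.
  P2: open — no interior node is in the conditioning set.
  P3: open — no interior node is in the conditioning set.
  P4: open — collider(s) D are conditioned on (or have a conditioned descendant) and no non-collider on the path is in the set.
{D} does not satisfy the backdoor criterion.

No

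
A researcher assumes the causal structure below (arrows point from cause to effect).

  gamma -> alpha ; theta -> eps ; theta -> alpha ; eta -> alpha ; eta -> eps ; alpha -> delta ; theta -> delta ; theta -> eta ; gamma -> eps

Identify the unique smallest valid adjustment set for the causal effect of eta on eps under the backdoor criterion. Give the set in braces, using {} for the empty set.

Variables eligible for adjustment (non-descendants of eta, excluding eta and eps): {gamma, theta}.
Backdoor paths from eta to eps:
  P1: eta <- theta -> alpha <- gamma -> eps
  P2: eta <- theta -> delta <- alpha <- gamma -> eps
  P3: eta <- theta -> eps
The empty set is not sufficient: P3 (eta <- theta -> eps) has no collider blocking it and no conditioned non-collider, so it is open.
Try {theta}:
  P1: blocked at fork node theta ∈ conditioning set.
  P2: blocked at fork node theta ∈ conditioning set.
  P3: blocked at fork node theta ∈ conditioning set.
{theta} contains no descendant of eta and blocks every backdoor path.
No other singleton works — e.g. {gamma} leaves P3 open — so {theta} is the unique smallest valid adjustment set.

{theta}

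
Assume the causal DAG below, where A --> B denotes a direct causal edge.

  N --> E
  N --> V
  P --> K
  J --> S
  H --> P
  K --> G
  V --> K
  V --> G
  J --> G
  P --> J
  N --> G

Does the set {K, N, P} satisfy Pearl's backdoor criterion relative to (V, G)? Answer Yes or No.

No

Backdoor paths from V to G (paths whose first edge points into V):
  P1: V <- N -> G
Condition 1 (no descendant of V in the set): FAILS — K is a descendant of V.
Condition 2 (every backdoor path blocked by {K, N, P}):
  P1: blocked at fork node N ∈ conditioning set.
{K, N, P} does not satisfy the backdoor criterion.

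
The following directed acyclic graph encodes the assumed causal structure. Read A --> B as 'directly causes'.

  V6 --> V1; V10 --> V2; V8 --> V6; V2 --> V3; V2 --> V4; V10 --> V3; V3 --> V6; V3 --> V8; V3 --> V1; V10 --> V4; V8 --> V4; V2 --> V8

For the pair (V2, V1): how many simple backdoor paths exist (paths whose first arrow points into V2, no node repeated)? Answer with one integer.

7

A backdoor path from V2 to V1 is any simple undirected path whose first edge points into V2 (i.e. leaves V2 via a parent).
Parents of V2: {V10}.
Enumerating:
  P1: V2 <- V10 -> V3 -> V8 -> V6 -> V1
  P2: V2 <- V10 -> V3 -> V6 -> V1
  P3: V2 <- V10 -> V3 -> V1
  P4: V2 <- V10 -> V4 <- V8 <- V3 -> V6 -> V1
  P5: V2 <- V10 -> V4 <- V8 <- V3 -> V1
  P6: V2 <- V10 -> V4 <- V8 -> V6 <- V3 -> V1
  P7: V2 <- V10 -> V4 <- V8 -> V6 -> V1
That exhausts the simple backdoor paths. Count: 7.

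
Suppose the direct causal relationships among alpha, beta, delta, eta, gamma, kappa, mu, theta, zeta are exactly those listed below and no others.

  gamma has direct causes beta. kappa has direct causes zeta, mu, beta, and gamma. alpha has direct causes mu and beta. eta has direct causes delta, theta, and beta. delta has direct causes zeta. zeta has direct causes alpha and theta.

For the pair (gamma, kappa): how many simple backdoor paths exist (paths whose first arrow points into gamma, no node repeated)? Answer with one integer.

7

A backdoor path from gamma to kappa is any simple undirected path whose first edge points into gamma (i.e. leaves gamma via a parent).
Parents of gamma: {beta}.
Enumerating:
  P1: gamma <- beta -> alpha <- mu -> kappa
  P2: gamma <- beta -> alpha -> zeta -> kappa
  P3: gamma <- beta -> kappa
  P4: gamma <- beta -> eta <- theta -> zeta <- alpha <- mu -> kappa
  P5: gamma <- beta -> eta <- theta -> zeta -> kappa
  P6: gamma <- beta -> eta <- delta <- zeta <- alpha <- mu -> kappa
  P7: gamma <- beta -> eta <- delta <- zeta -> kappa
That exhausts the simple backdoor paths. Count: 7.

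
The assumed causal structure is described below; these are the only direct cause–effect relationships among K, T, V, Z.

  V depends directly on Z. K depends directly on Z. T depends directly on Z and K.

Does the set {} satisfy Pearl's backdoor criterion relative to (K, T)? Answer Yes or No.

No

Backdoor paths from K to T (paths whose first edge points into K):
  P1: K <- Z -> T
Condition 1 (no descendant of K in the set): holds — descendants of K are {T}; none are in {}.
Condition 2 (every backdoor path blocked by {}):
  P1: open — no interior node is in the conditioning set.
{} does not satisfy the backdoor criterion.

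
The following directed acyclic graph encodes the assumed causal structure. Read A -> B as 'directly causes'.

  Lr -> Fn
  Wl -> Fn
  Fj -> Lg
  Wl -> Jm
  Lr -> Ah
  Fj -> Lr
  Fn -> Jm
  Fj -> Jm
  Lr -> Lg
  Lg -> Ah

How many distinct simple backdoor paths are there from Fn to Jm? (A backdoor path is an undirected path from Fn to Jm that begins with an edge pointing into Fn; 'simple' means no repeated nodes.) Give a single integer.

A backdoor path from Fn to Jm is any simple undirected path whose first edge points into Fn (i.e. leaves Fn via a parent).
Parents of Fn: {Lr, Wl}.
Enumerating:
  P1: Fn <- Wl -> Jm
  P2: Fn <- Lr <- Fj -> Jm
  P3: Fn <- Lr -> Lg <- Fj -> Jm
  P4: Fn <- Lr -> Ah <- Lg <- Fj -> Jm
That exhausts the simple backdoor paths. Count: 4.

4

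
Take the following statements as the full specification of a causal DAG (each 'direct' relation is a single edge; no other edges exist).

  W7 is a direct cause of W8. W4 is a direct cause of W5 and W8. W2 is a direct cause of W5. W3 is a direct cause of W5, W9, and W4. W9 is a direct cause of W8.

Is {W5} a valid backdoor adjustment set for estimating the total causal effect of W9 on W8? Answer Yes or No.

Backdoor paths from W9 to W8 (paths whose first edge points into W9):
  P1: W9 <- W3 -> W4 -> W8
  P2: W9 <- W3 -> W5 <- W4 -> W8
Condition 1 (no descendant of W9 in the set): holds — descendants of W9 are {W8}; none are in {W5}.
Condition 2 (every backdoor path blocked by {W5}):
  P1: open — no interior node is in the conditioning set.
  P2: open — collider(s) W5 are conditioned on (or have a conditioned descendant) and no non-collider on the path is in the set.
{W5} does not satisfy the backdoor criterion.

No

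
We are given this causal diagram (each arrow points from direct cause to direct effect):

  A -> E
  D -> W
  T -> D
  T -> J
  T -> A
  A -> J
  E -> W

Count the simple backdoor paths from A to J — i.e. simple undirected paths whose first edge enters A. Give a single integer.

1

A backdoor path from A to J is any simple undirected path whose first edge points into A (i.e. leaves A via a parent).
Parents of A: {T}.
Enumerating:
  P1: A <- T -> J
That exhausts the simple backdoor paths. Count: 1.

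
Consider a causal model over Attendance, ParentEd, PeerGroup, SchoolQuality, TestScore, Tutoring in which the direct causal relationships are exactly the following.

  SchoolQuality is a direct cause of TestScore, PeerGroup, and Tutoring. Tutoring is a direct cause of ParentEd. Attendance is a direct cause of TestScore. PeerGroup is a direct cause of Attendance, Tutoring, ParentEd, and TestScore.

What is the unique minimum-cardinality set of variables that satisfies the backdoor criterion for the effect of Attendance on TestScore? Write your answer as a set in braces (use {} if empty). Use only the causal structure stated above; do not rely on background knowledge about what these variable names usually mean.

{PeerGroup}

Variables eligible for adjustment (non-descendants of Attendance, excluding Attendance and TestScore): {ParentEd, PeerGroup, SchoolQuality, Tutoring}.
Backdoor paths from Attendance to TestScore:
  P1: Attendance <- PeerGroup <- SchoolQuality -> TestScore
  P2: Attendance <- PeerGroup -> TestScore
  P3: Attendance <- PeerGroup -> Tutoring <- SchoolQuality -> TestScore
  P4: Attendance <- PeerGroup -> ParentEd <- Tutoring <- SchoolQuality -> TestScore
The empty set is not sufficient: P1 (Attendance <- PeerGroup <- SchoolQuality -> TestScore) has no collider blocking it and no conditioned non-collider, so it is open.
Try {PeerGroup}:
  P1: blocked at chain node PeerGroup ∈ conditioning set.
  P2: blocked at fork node PeerGroup ∈ conditioning set.
  P3: blocked at fork node PeerGroup ∈ conditioning set.
  P4: blocked at fork node PeerGroup ∈ conditioning set.
{PeerGroup} contains no descendant of Attendance and blocks every backdoor path.
No other singleton works — e.g. {SchoolQuality} leaves P2 open — so {PeerGroup} is the unique smallest valid adjustment set.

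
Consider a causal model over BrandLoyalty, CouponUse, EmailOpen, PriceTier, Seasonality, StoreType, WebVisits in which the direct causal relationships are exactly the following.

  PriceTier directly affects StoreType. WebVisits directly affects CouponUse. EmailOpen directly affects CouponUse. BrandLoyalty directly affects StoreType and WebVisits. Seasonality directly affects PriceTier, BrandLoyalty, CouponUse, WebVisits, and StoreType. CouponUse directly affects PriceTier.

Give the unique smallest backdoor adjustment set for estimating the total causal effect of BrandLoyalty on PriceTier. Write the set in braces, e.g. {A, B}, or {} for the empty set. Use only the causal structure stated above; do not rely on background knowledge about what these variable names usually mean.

{Seasonality}

Variables eligible for adjustment (non-descendants of BrandLoyalty, excluding BrandLoyalty and PriceTier): {EmailOpen, Seasonality}.
Backdoor paths from BrandLoyalty to PriceTier:
  P1: BrandLoyalty <- Seasonality -> WebVisits -> CouponUse -> PriceTier
  P2: BrandLoyalty <- Seasonality -> CouponUse -> PriceTier
  P3: BrandLoyalty <- Seasonality -> PriceTier
  P4: BrandLoyalty <- Seasonality -> StoreType <- PriceTier
The empty set is not sufficient: P1 (BrandLoyalty <- Seasonality -> WebVisits -> CouponUse -> PriceTier) has no collider blocking it and no conditioned non-collider, so it is open.
Try {Seasonality}:
  P1: blocked at fork node Seasonality ∈ conditioning set.
  P2: blocked at fork node Seasonality ∈ conditioning set.
  P3: blocked at fork node Seasonality ∈ conditioning set.
  P4: blocked at fork node Seasonality ∈ conditioning set.
{Seasonality} contains no descendant of BrandLoyalty and blocks every backdoor path.
No other singleton works — e.g. {EmailOpen} leaves P1 open — so {Seasonality} is the unique smallest valid adjustment set.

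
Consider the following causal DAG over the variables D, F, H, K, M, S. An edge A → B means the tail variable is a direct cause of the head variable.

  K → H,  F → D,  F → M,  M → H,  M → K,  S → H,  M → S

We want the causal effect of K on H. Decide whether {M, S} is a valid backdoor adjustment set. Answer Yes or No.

Backdoor paths from K to H (paths whose first edge points into K):
  P1: K <- M -> S -> H
  P2: K <- M -> H
Condition 1 (no descendant of K in the set): holds — descendants of K are {H}; none are in {M, S}.
Condition 2 (every backdoor path blocked by {M, S}):
  P1: blocked at fork node M ∈ conditioning set.
  P2: blocked at fork node M ∈ conditioning set.
{M, S} satisfies the backdoor criterion.

Yes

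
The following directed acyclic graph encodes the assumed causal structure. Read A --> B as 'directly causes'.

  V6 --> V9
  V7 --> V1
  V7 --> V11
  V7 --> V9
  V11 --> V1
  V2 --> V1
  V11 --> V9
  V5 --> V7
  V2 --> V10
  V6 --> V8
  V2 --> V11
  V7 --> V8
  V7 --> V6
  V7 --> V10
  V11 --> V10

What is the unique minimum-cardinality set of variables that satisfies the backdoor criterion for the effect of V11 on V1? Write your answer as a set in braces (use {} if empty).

{V2, V7}

Variables eligible for adjustment (non-descendants of V11, excluding V11 and V1): {V2, V5, V6, V7, V8}.
Backdoor paths from V11 to V1:
  P1: V11 <- V2 -> V1
  P2: V11 <- V2 -> V10 <- V7 -> V1
  P3: V11 <- V7 -> V1
  P4: V11 <- V7 -> V10 <- V2 -> V1
The empty set is not sufficient: P1 (V11 <- V2 -> V1) has no collider blocking it and no conditioned non-collider, so it is open.
Try {V2, V7}:
  P1: blocked at fork node V2 ∈ conditioning set.
  P2: blocked at fork node V2 ∈ conditioning set.
  P3: blocked at fork node V7 ∈ conditioning set.
  P4: blocked at fork node V7 ∈ conditioning set.
{V2, V7} contains no descendant of V11 and blocks every backdoor path.
Every element of {V2, V7} is needed (dropping V2 leaves P1 open; dropping V7 leaves P3 open), so no proper subset is valid.
Among all size-2 subsets of the eligible variables, only {V2, V7} blocks every backdoor path, so it is the unique smallest valid adjustment set.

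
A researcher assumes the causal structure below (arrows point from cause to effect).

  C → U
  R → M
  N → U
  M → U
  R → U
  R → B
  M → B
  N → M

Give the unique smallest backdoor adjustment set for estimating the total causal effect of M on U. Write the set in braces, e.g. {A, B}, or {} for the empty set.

Variables eligible for adjustment (non-descendants of M, excluding M and U): {C, N, R}.
Backdoor paths from M to U:
  P1: M <- R -> U
  P2: M <- N -> U
The empty set is not sufficient: P1 (M <- R -> U) has no collider blocking it and no conditioned non-collider, so it is open.
Try {N, R}:
  P1: blocked at fork node R ∈ conditioning set.
  P2: blocked at fork node N ∈ conditioning set.
{N, R} contains no descendant of M and blocks every backdoor path.
Every element of {N, R} is needed (dropping N leaves P2 open; dropping R leaves P1 open), so no proper subset is valid.
Among all size-2 subsets of the eligible variables, only {N, R} blocks every backdoor path, so it is the unique smallest valid adjustment set.

{N, R}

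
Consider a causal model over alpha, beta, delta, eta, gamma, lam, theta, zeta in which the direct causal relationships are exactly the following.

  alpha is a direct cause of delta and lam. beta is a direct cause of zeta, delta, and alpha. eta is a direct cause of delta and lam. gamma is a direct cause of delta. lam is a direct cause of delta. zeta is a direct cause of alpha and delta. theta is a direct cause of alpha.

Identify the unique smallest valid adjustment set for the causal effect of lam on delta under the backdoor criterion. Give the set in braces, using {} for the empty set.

{alpha, eta}

Variables eligible for adjustment (non-descendants of lam, excluding lam and delta): {alpha, beta, eta, gamma, theta, zeta}.
Backdoor paths from lam to delta:
  P1: lam <- eta -> delta
  P2: lam <- alpha <- beta -> zeta -> delta
  P3: lam <- alpha <- beta -> delta
  P4: lam <- alpha <- zeta <- beta -> delta
  P5: lam <- alpha <- zeta -> delta
  P6: lam <- alpha -> delta
The empty set is not sufficient: P1 (lam <- eta -> delta) has no collider blocking it and no conditioned non-collider, so it is open.
Try {alpha, eta}:
  P1: blocked at fork node eta ∈ conditioning set.
  P2: blocked at chain node alpha ∈ conditioning set.
  P3: blocked at chain node alpha ∈ conditioning set.
  P4: blocked at chain node alpha ∈ conditioning set.
  P5: blocked at chain node alpha ∈ conditioning set.
  P6: blocked at fork node alpha ∈ conditioning set.
{alpha, eta} contains no descendant of lam and blocks every backdoor path.
Every element of {alpha, eta} is needed (dropping alpha leaves P2 open; dropping eta leaves P1 open), so no proper subset is valid.
Among all size-2 subsets of the eligible variables, only {alpha, eta} blocks every backdoor path, so it is the unique smallest valid adjustment set.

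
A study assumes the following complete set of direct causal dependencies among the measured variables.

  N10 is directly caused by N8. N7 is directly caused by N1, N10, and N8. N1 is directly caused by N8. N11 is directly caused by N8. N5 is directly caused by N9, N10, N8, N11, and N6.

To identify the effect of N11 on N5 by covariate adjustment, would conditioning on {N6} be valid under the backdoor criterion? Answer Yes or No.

No

Backdoor paths from N11 to N5 (paths whose first edge points into N11):
  P1: N11 <- N8 -> N10 -> N5
  P2: N11 <- N8 -> N1 -> N7 <- N10 -> N5
  P3: N11 <- N8 -> N5
  P4: N11 <- N8 -> N7 <- N10 -> N5
Condition 1 (no descendant of N11 in the set): holds — descendants of N11 are {N5}; none are in {N6}.
Condition 2 (every backdoor path blocked by {N6}):
  P1: open — no interior node is in the conditioning set.
  P2: blocked at collider N7 (neither it nor any descendant is in the conditioning set).
  P3: open — no interior node is in the conditioning set.
  P4: blocked at collider N7 (neither it nor any descendant is in the conditioning set).
{N6} does not satisfy the backdoor criterion.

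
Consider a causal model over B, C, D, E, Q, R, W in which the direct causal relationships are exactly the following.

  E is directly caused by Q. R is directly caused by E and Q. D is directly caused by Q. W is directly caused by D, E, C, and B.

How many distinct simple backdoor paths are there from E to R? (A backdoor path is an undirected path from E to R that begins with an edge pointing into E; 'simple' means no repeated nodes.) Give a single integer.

1

A backdoor path from E to R is any simple undirected path whose first edge points into E (i.e. leaves E via a parent).
Parents of E: {Q}.
Enumerating:
  P1: E <- Q -> R
That exhausts the simple backdoor paths. Count: 1.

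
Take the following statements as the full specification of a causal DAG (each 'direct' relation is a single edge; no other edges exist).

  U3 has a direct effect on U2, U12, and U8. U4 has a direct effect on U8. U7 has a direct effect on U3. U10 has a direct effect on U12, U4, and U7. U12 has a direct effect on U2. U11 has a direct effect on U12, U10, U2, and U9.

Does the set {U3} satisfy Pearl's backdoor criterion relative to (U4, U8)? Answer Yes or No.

Yes

Backdoor paths from U4 to U8 (paths whose first edge points into U4):
  P1: U4 <- U10 <- U11 -> U12 <- U3 -> U8
  P2: U4 <- U10 <- U11 -> U12 -> U2 <- U3 -> U8
  P3: U4 <- U10 <- U11 -> U2 <- U3 -> U8
  P4: U4 <- U10 <- U11 -> U2 <- U12 <- U3 -> U8
  P5: U4 <- U10 -> U7 -> U3 -> U8
  P6: U4 <- U10 -> U12 <- U11 -> U2 <- U3 -> U8
  P7: U4 <- U10 -> U12 <- U3 -> U8
  P8: U4 <- U10 -> U12 -> U2 <- U3 -> U8
Condition 1 (no descendant of U4 in the set): holds — descendants of U4 are {U8}; none are in {U3}.
Condition 2 (every backdoor path blocked by {U3}):
  P1: blocked at collider U12 (neither it nor any descendant is in the conditioning set).
  P2: blocked at collider U2 (neither it nor any descendant is in the conditioning set).
  P3: blocked at collider U2 (neither it nor any descendant is in the conditioning set).
  P4: blocked at collider U2 (neither it nor any descendant is in the conditioning set).
  P5: blocked at chain node U3 ∈ conditioning set.
  P6: blocked at collider U12 (neither it nor any descendant is in the conditioning set).
  P7: blocked at collider U12 (neither it nor any descendant is in the conditioning set).
  P8: blocked at collider U2 (neither it nor any descendant is in the conditioning set).
{U3} satisfies the backdoor criterion.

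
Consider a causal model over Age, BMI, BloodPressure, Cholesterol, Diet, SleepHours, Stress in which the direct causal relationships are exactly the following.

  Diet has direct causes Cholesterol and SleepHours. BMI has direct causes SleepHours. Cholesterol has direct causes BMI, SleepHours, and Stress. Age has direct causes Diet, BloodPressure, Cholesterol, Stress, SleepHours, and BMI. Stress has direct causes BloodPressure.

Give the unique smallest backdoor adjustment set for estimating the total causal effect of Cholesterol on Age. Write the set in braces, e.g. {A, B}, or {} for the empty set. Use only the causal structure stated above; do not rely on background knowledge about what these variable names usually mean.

Variables eligible for adjustment (non-descendants of Cholesterol, excluding Cholesterol and Age): {BMI, BloodPressure, SleepHours, Stress}.
Backdoor paths from Cholesterol to Age:
  P1: Cholesterol <- SleepHours -> BMI -> Age
  P2: Cholesterol <- SleepHours -> Diet -> Age
  P3: Cholesterol <- SleepHours -> Age
  P4: Cholesterol <- BMI <- SleepHours -> Diet -> Age
  P5: Cholesterol <- BMI <- SleepHours -> Age
  P6: Cholesterol <- BMI -> Age
  P7: Cholesterol <- Stress <- BloodPressure -> Age
  P8: Cholesterol <- Stress -> Age
The empty set is not sufficient: P1 (Cholesterol <- SleepHours -> BMI -> Age) has no collider blocking it and no conditioned non-collider, so it is open.
Try {BMI, SleepHours, Stress}:
  P1: blocked at fork node SleepHours ∈ conditioning set.
  P2: blocked at fork node SleepHours ∈ conditioning set.
  P3: blocked at fork node SleepHours ∈ conditioning set.
  P4: blocked at chain node BMI ∈ conditioning set.
  P5: blocked at chain node BMI ∈ conditioning set.
  P6: blocked at fork node BMI ∈ conditioning set.
  P7: blocked at chain node Stress ∈ conditioning set.
  P8: blocked at fork node Stress ∈ conditioning set.
{BMI, SleepHours, Stress} contains no descendant of Cholesterol and blocks every backdoor path.
Every element of {BMI, SleepHours, Stress} is needed (dropping BMI leaves P6 open; dropping SleepHours leaves P2 open; dropping Stress leaves P7 open), so no proper subset is valid.
Among all size-3 subsets of the eligible variables, only {BMI, SleepHours, Stress} blocks every backdoor path, so it is the unique smallest valid adjustment set.

{BMI, SleepHours, Stress}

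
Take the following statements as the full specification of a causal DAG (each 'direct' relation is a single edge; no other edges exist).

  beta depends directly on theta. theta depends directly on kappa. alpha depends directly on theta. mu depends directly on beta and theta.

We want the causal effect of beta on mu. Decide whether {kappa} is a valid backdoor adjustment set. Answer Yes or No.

Backdoor paths from beta to mu (paths whose first edge points into beta):
  P1: beta <- theta -> mu
Condition 1 (no descendant of beta in the set): holds — descendants of beta are {mu}; none are in {kappa}.
Condition 2 (every backdoor path blocked by {kappa}):
  P1: open — no interior node is in the conditioning set.
{kappa} does not satisfy the backdoor criterion.

No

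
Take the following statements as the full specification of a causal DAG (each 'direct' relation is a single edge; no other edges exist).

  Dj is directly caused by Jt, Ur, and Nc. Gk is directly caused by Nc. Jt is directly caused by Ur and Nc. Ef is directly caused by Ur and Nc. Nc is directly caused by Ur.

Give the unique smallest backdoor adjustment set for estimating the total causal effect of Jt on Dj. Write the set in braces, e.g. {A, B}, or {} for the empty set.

{Nc, Ur}

Variables eligible for adjustment (non-descendants of Jt, excluding Jt and Dj): {Ef, Gk, Nc, Ur}.
Backdoor paths from Jt to Dj:
  P1: Jt <- Ur -> Nc -> Dj
  P2: Jt <- Ur -> Dj
  P3: Jt <- Ur -> Ef <- Nc -> Dj
  P4: Jt <- Nc <- Ur -> Dj
  P5: Jt <- Nc -> Dj
  P6: Jt <- Nc -> Ef <- Ur -> Dj
The empty set is not sufficient: P1 (Jt <- Ur -> Nc -> Dj) has no collider blocking it and no conditioned non-collider, so it is open.
Try {Nc, Ur}:
  P1: blocked at fork node Ur ∈ conditioning set.
  P2: blocked at fork node Ur ∈ conditioning set.
  P3: blocked at fork node Ur ∈ conditioning set.
  P4: blocked at chain node Nc ∈ conditioning set.
  P5: blocked at fork node Nc ∈ conditioning set.
  P6: blocked at fork node Nc ∈ conditioning set.
{Nc, Ur} contains no descendant of Jt and blocks every backdoor path.
Every element of {Nc, Ur} is needed (dropping Nc leaves P5 open; dropping Ur leaves P2 open), so no proper subset is valid.
Among all size-2 subsets of the eligible variables, only {Nc, Ur} blocks every backdoor path, so it is the unique smallest valid adjustment set.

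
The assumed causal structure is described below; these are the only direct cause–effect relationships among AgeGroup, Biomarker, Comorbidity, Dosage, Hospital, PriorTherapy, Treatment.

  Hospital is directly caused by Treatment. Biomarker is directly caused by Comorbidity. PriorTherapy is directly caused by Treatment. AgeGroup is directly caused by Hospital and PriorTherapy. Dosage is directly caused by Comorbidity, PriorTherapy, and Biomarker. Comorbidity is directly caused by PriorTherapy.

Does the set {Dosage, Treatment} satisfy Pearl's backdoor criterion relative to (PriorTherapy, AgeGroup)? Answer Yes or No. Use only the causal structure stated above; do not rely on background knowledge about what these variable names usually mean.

Backdoor paths from PriorTherapy to AgeGroup (paths whose first edge points into PriorTherapy):
  P1: PriorTherapy <- Treatment -> Hospital -> AgeGroup
Condition 1 (no descendant of PriorTherapy in the set): FAILS — Dosage is a descendant of PriorTherapy.
Condition 2 (every backdoor path blocked by {Dosage, Treatment}):
  P1: blocked at fork node Treatment ∈ conditioning set.
{Dosage, Treatment} does not satisfy the backdoor criterion.

No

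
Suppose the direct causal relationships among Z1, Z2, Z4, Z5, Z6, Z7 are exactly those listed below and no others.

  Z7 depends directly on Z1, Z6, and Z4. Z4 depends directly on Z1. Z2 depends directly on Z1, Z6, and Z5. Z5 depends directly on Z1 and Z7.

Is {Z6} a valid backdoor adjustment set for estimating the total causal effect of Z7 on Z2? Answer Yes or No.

No

Backdoor paths from Z7 to Z2 (paths whose first edge points into Z7):
  P1: Z7 <- Z1 -> Z5 -> Z2
  P2: Z7 <- Z1 -> Z2
  P3: Z7 <- Z4 <- Z1 -> Z5 -> Z2
  P4: Z7 <- Z4 <- Z1 -> Z2
  P5: Z7 <- Z6 -> Z2
Condition 1 (no descendant of Z7 in the set): holds — descendants of Z7 are {Z2, Z5}; none are in {Z6}.
Condition 2 (every backdoor path blocked by {Z6}):
  P1: open — no interior node is in the conditioning set.
  P2: open — no interior node is in the conditioning set.
  P3: open — no interior node is in the conditioning set.
  P4: open — no interior node is in the conditioning set.
  P5: blocked at fork node Z6 ∈ conditioning set.
{Z6} does not satisfy the backdoor criterion.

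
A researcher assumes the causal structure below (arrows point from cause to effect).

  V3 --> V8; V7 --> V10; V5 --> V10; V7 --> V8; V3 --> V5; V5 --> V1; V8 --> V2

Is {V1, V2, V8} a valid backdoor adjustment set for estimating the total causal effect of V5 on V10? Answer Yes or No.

Backdoor paths from V5 to V10 (paths whose first edge points into V5):
  P1: V5 <- V3 -> V8 <- V7 -> V10
Condition 1 (no descendant of V5 in the set): FAILS — V1 is a descendant of V5.
Condition 2 (every backdoor path blocked by {V1, V2, V8}):
  P1: open — collider(s) V8 are conditioned on (or have a conditioned descendant) and no non-collider on the path is in the set.
{V1, V2, V8} does not satisfy the backdoor criterion.

No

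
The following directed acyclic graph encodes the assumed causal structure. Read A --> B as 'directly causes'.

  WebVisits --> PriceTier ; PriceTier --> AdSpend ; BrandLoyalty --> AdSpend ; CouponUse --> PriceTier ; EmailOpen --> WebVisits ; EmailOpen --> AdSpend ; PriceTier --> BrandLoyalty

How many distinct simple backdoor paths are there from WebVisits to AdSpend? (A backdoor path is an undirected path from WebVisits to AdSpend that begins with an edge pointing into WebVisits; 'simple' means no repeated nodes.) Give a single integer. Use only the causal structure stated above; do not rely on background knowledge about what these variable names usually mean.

1

A backdoor path from WebVisits to AdSpend is any simple undirected path whose first edge points into WebVisits (i.e. leaves WebVisits via a parent).
Parents of WebVisits: {EmailOpen}.
Enumerating:
  P1: WebVisits <- EmailOpen -> AdSpend
That exhausts the simple backdoor paths. Count: 1.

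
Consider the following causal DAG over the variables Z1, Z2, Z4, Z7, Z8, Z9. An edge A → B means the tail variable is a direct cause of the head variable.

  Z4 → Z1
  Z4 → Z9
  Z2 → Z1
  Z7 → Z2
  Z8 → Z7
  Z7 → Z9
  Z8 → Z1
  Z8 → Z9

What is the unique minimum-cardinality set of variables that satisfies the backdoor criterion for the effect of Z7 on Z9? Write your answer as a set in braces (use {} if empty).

Variables eligible for adjustment (non-descendants of Z7, excluding Z7 and Z9): {Z4, Z8}.
Backdoor paths from Z7 to Z9:
  P1: Z7 <- Z8 -> Z9
  P2: Z7 <- Z8 -> Z1 <- Z4 -> Z9
The empty set is not sufficient: P1 (Z7 <- Z8 -> Z9) has no collider blocking it and no conditioned non-collider, so it is open.
Try {Z8}:
  P1: blocked at fork node Z8 ∈ conditioning set.
  P2: blocked at fork node Z8 ∈ conditioning set.
{Z8} contains no descendant of Z7 and blocks every backdoor path.
No other singleton works — e.g. {Z4} leaves P1 open — so {Z8} is the unique smallest valid adjustment set.

{Z8}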